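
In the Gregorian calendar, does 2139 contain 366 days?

No

2139 is not a leap year.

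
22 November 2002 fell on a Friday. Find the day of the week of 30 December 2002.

Monday

November 2002: 30 − 22 = 8 days remain.
December 1–30, 2002: 30 days.
Total: 8 + 30 = 38 days.
38 mod 7 = 3, so 3 days after Friday is Monday.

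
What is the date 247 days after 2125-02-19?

2125-10-24

Count 247 days after February 19, 2125:
February 2125: 28 − 19 = 9 days remain (2125 is not a leap year, so February has 28 days).
Then March (31), April (30), May (31), June (30), July (31), August (31), September (30): 31 + 30 + 31 + 30 + 31 + 31 + 30 = 214 days.
October 1–24, 2125: 24 days.
Total: 9 + 214 + 24 = 247 days.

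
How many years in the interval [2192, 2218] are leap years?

Years divisible by 4 in [2192, 2218]: 2192, 2196, 2200, 2204, 2208, 2212, 2216.
Of these, 2200 is divisible by 100 but not 400, so not leap.
Leap years: 7 − 1 = 6.

6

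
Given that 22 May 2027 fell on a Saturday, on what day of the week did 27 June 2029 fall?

Wednesday

Day-of-year of May 22, 2027: 142.
Day-of-year of June 27, 2029: 178.
2027 has 365 days, so 365 − 142 = 223 days remain in 2027.
Full years: 2028: 366. Sum = 366.
Total: 223 + 366 + 178 = 767 days.
767 mod 7 = 4, so 4 days after Saturday is Wednesday.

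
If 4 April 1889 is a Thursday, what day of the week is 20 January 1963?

Day-of-year of April 4, 1889: 94.
Day-of-year of January 20, 1963: 20.
1889 has 365 days, so 365 − 94 = 271 days remain in 1889.
Full years 1890–1962: 56 common + 17 leap = 56×365 + 17×366 = 26662 days.
Total: 271 + 26662 + 20 = 26953 days.
26953 mod 7 = 3, so 3 days after Thursday is Sunday.

Sunday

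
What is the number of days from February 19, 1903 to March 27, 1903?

36

February 1903: 28 − 19 = 9 days remain (1903 is not a leap year, so February has 28 days).
March 1–27, 1903: 27 days.
Total: 9 + 27 = 36 days.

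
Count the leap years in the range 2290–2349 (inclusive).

Years divisible by 4: 2292, 2296, …, 2348 — 15 in all.
Of these, 2300 is divisible by 100 but not 400, so not leap.
Leap years: 15 − 1 = 14.

14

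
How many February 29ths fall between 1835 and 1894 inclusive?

15

Years divisible by 4: 1836, 1840, …, 1892 — 15 in all.
No century exceptions apply. Count: 15.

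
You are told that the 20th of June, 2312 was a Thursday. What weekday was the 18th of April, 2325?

Day-of-year of June 20, 2312: 172.
Day-of-year of April 18, 2325: 108.
2312 has 366 days, so 366 − 172 = 194 days remain in 2312.
Full years 2313–2324: 9 common + 3 leap = 9×365 + 3×366 = 4383 days.
Total: 194 + 4383 + 108 = 4685 days.
4685 mod 7 = 2, so 2 days after Thursday is Saturday.

Saturday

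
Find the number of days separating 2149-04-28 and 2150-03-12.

April 2149: 30 − 28 = 2 days remain.
Then 10 full months totalling 304 days.
March 1–12, 2150: 12 days.
Residual: 318 days.
Total: 318 days.

318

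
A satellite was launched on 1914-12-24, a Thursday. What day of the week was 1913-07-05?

Saturday

Count forward from the earlier date (July 5, 1913) to the later (December 24, 1914):
Day-of-year of July 5, 1913: 186.
Day-of-year of December 24, 1914: 358.
1913 has 365 days, so 365 − 186 = 179 days remain in 1913.
Total: 179 + 358 = 537 days.
537 mod 7 = 5, so 5 days before Thursday is Saturday.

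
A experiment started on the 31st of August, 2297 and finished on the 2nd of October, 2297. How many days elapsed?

32

August 2297: 31 − 31 = 0 days remain.
Then September (30): 30 days.
October 1–2, 2297: 2 days.
Total: 0 + 30 + 2 = 32 days.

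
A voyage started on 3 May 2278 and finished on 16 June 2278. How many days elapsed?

May 2278: 31 − 3 = 28 days remain.
June 1–16, 2278: 16 days.
Total: 28 + 16 = 44 days.

44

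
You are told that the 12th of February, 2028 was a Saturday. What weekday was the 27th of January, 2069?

Sunday

Day-of-year of February 12, 2028: 43.
Day-of-year of January 27, 2069: 27.
2028 has 366 days, so 366 − 43 = 323 days remain in 2028.
Full years 2029–2068: 30 common + 10 leap = 30×365 + 10×366 = 14610 days.
Total: 323 + 14610 + 27 = 14960 days.
14960 mod 7 = 1, so 1 day after Saturday is Sunday.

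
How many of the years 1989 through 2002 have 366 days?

Years divisible by 4 in [1989, 2002]: 1992, 1996, 2000.
2000 is divisible by 400, so still leap.
No century exceptions apply. Count: 3.

3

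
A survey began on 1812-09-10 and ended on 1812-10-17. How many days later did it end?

37

September 1812: 30 − 10 = 20 days remain.
October 1–17, 1812: 17 days.
Total: 20 + 17 = 37 days.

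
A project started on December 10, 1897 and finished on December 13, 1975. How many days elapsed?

From December 10, 1897 to December 10, 1975: 78 years, of which 18 contain a Feb 29 — 60×365 + 18×366 = 28488 days.
(1900 is not a leap year (divisible by 100 but not 400).)
Within December 1975: 13 − 10 = 3 days.
Total: 28491 days.

28491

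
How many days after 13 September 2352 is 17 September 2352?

Within September 2352: 17 − 13 = 4 days.

4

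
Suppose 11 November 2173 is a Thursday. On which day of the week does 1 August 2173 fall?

Count forward from the earlier date (August 1, 2173) to the later (November 11, 2173):
August 2173: 31 − 1 = 30 days remain.
Then September (30), October (31): 30 + 31 = 61 days.
November 1–11, 2173: 11 days.
Total: 30 + 61 + 11 = 102 days.
102 mod 7 = 4, so 4 days before Thursday is Sunday.

Sunday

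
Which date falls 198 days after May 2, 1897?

November 16, 1897

Count 198 days after May 2, 1897:
May 1897: 31 − 2 = 29 days remain.
Then June (30), July (31), August (31), September (30), October (31): 30 + 31 + 31 + 30 + 31 = 153 days.
November 1–16, 1897: 16 days.
Total: 29 + 153 + 16 = 198 days.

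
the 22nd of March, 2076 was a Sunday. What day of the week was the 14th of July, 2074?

Count forward from the earlier date (July 14, 2074) to the later (March 22, 2076):
July 14, 2074 → July 14, 2075: 365 days.
July 2075: 31 − 14 = 17 days remain.
Then August (31), September (30), October (31), November (30), December (31), January (31), February 2076 (29): 31 + 30 + 31 + 30 + 31 + 31 + 29 = 213 days.
March 1–22, 2076: 22 days.
Residual: 252 days.
Total: 617 days.
617 mod 7 = 1, so 1 day before Sunday is Saturday.

Saturday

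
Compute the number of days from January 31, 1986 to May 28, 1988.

Day-of-year of January 31, 1986: 31.
Day-of-year of May 28, 1988: 149.
1986 has 365 days, so 365 − 31 = 334 days remain in 1986.
Full years: 1987: 365. Sum = 365.
Total: 334 + 365 + 149 = 848 days.

848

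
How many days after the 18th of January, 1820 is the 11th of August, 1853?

12259

From January 18, 1820 to January 18, 1853: 33 years, of which 9 contain a Feb 29 — 24×365 + 9×366 = 12054 days.
January 1853: 31 − 18 = 13 days remain.
Then February 1853 (28), March (31), April (30), May (31), June (30), July (31): 28 + 31 + 30 + 31 + 30 + 31 = 181 days.
August 1–11, 1853: 11 days.
Residual: 205 days.
Total: 12259 days.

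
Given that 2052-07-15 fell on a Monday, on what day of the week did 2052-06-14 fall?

Count forward from the earlier date (June 14, 2052) to the later (July 15, 2052):
June 2052: 30 − 14 = 16 days remain.
July 1–15, 2052: 15 days.
Total: 16 + 15 = 31 days.
31 mod 7 = 3, so 3 days before Monday is Friday.

Friday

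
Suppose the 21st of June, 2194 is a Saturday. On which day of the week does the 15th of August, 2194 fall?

Friday

June 2194: 30 − 21 = 9 days remain.
Then July (31): 31 days.
August 1–15, 2194: 15 days.
Total: 9 + 31 + 15 = 55 days.
55 mod 7 = 6, so 6 days after Saturday is Friday.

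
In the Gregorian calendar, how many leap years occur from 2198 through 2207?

1

Years divisible by 4 in [2198, 2207]: 2200, 2204.
Of these, 2200 is divisible by 100 but not 400, so not leap.
Leap years: 2 − 1 = 1.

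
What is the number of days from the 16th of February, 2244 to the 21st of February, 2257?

From February 16, 2244 to February 16, 2257: 13 years, of which 4 contain a Feb 29 — 9×365 + 4×366 = 4749 days.
Within February 2257: 21 − 16 = 5 days.
Total: 4754 days.

4754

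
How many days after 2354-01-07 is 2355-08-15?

585

January 2354: 31 − 7 = 24 days remain.
Then 18 full months totalling 546 days.
August 1–15, 2355: 15 days.
Total: 24 + 546 + 15 = 585 days.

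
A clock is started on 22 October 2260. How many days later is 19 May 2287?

Day-of-year of October 22, 2260: 296.
Day-of-year of May 19, 2287: 139.
2260 has 366 days, so 366 − 296 = 70 days remain in 2260.
Full years 2261–2286: 20 common + 6 leap = 20×365 + 6×366 = 9496 days.
Total: 70 + 9496 + 139 = 9705 days.

9705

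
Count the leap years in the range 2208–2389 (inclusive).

45

Years divisible by 4: 2208, 2212, …, 2388 — 46 in all.
Of these, 2300 is divisible by 100 but not 400, so not leap.
Leap years: 46 − 1 = 45.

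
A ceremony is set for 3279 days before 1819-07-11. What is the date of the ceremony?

1810-07-19

Count 3279 days before July 11, 1819:
From July 19, 1810 to July 19, 1818: 8 years, of which 2 contain a Feb 29 — 6×365 + 2×366 = 2922 days.
July 1818: 31 − 19 = 12 days remain.
Then 11 full months totalling 334 days.
July 1–11, 1819: 11 days.
Residual: 357 days.
Total: 3279 days.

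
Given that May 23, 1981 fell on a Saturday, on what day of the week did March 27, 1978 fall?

Monday

Count forward from the earlier date (March 27, 1978) to the later (May 23, 1981):
March 27, 1978 → March 27, 1979: 365 days.
March 27, 1979 → March 27, 1980: 366 days (1980 is a leap year).
March 27, 1980 → March 27, 1981: 365 days.
March 1981: 31 − 27 = 4 days remain.
Then April (30): 30 days.
May 1–23, 1981: 23 days.
Residual: 57 days.
Total: 1153 days.
1153 mod 7 = 5, so 5 days before Saturday is Monday.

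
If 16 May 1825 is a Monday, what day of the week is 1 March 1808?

Tuesday

Count forward from the earlier date (March 1, 1808) to the later (May 16, 1825):
From March 1, 1808 to March 1, 1825: 17 years, of which 4 contain a Feb 29 — 13×365 + 4×366 = 6209 days.
March 1825: 31 − 1 = 30 days remain.
Then April (30): 30 days.
May 1–16, 1825: 16 days.
Residual: 76 days.
Total: 6285 days.
6285 mod 7 = 6, so 6 days before Monday is Tuesday.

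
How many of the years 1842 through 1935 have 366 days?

Years divisible by 4: 1844, 1848, …, 1932 — 23 in all.
Of these, 1900 is divisible by 100 but not 400, so not leap.
Leap years: 23 − 1 = 22.

22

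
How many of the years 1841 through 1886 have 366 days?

11

Years divisible by 4 in [1841, 1886]: 1844, 1848, 1852, 1856, 1860, 1864, 1868, 1872, 1876, 1880, 1884.
No century exceptions apply. Count: 11.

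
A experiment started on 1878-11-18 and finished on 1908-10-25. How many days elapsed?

10933

Day-of-year of November 18, 1878: 322.
Day-of-year of October 25, 1908: 299.
1878 has 365 days, so 365 − 322 = 43 days remain in 1878.
Full years 1879–1907: 23 common + 6 leap = 23×365 + 6×366 = 10591 days.
Total: 43 + 10591 + 299 = 10933 days.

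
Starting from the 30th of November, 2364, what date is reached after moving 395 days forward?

the 30th of December, 2365

Count 395 days after November 30, 2364:
November 30, 2364 → November 30, 2365: 365 days.
November 2365: 30 − 30 = 0 days remain.
December 1–30, 2365: 30 days.
Residual: 30 days.
Total: 395 days.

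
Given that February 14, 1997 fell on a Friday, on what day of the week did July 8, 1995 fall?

Saturday

Count forward from the earlier date (July 8, 1995) to the later (February 14, 1997):
July 8, 1995 → July 8, 1996: 366 days (1996 is a leap year).
July 1996: 31 − 8 = 23 days remain.
Then August (31), September (30), October (31), November (30), December (31), January (31): 31 + 30 + 31 + 30 + 31 + 31 = 184 days.
February 1–14, 1997: 14 days (1997 is not a leap year).
Residual: 221 days.
Total: 587 days.
587 mod 7 = 6, so 6 days before Friday is Saturday.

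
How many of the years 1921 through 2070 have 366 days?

Years divisible by 4: 1924, 1928, …, 2068 — 37 in all.
2000 is divisible by 400, so still leap.
No century exceptions apply. Count: 37.

37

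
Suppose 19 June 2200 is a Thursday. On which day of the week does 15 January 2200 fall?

Count forward from the earlier date (January 15, 2200) to the later (June 19, 2200):
January 2200: 31 − 15 = 16 days remain.
Then February 2200 (28), March (31), April (30), May (31): 28 + 31 + 30 + 31 = 120 days.
June 1–19, 2200: 19 days.
Total: 16 + 120 + 19 = 155 days.
155 mod 7 = 1, so 1 day before Thursday is Wednesday.

Wednesday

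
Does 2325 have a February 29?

2325 is not a leap year.

No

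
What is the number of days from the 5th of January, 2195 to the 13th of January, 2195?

Within January 2195: 13 − 5 = 8 days.

8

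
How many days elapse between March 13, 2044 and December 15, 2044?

277

March 2044: 31 − 13 = 18 days remain.
Then April (30), May (31), June (30), July (31), August (31), September (30), October (31), November (30): 30 + 31 + 30 + 31 + 31 + 30 + 31 + 30 = 244 days.
December 1–15, 2044: 15 days.
Total: 18 + 244 + 15 = 277 days.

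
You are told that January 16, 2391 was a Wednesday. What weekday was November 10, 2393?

Wednesday

Day-of-year of January 16, 2391: 16.
Day-of-year of November 10, 2393: 314.
2391 has 365 days, so 365 − 16 = 349 days remain in 2391.
Full years: 2392: 366. Sum = 366.
Total: 349 + 366 + 314 = 1029 days.
1029 is a multiple of 7, so November 10, 2393 falls on the same weekday: Wednesday.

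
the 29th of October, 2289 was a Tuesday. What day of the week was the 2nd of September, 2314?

From October 29, 2289 to October 29, 2313: 24 years, of which 5 contain a Feb 29 — 19×365 + 5×366 = 8765 days.
(2300 is not a leap year (divisible by 100 but not 400).)
October 2313: 31 − 29 = 2 days remain.
Then 10 full months totalling 304 days.
September 1–2, 2314: 2 days.
Residual: 308 days.
Total: 9073 days.
9073 mod 7 = 1, so 1 day after Tuesday is Wednesday.

Wednesday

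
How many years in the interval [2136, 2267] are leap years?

32

Years divisible by 4: 2136, 2140, …, 2264 — 33 in all.
Of these, 2200 is divisible by 100 but not 400, so not leap.
Leap years: 33 − 1 = 32.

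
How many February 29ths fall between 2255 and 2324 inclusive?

Years divisible by 4: 2256, 2260, …, 2324 — 18 in all.
Of these, 2300 is divisible by 100 but not 400, so not leap.
Leap years: 18 − 1 = 17.

17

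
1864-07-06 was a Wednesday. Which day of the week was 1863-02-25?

Wednesday

Count forward from the earlier date (February 25, 1863) to the later (July 6, 1864):
February 25, 1863 → February 25, 1864: 365 days.
February 1864: 29 − 25 = 4 days remain (1864 is a leap year, so February has 29 days).
Then March (31), April (30), May (31), June (30): 31 + 30 + 31 + 30 = 122 days.
July 1–6, 1864: 6 days.
Residual: 132 days.
Total: 497 days.
497 is a multiple of 7, so 1863-02-25 falls on the same weekday: Wednesday.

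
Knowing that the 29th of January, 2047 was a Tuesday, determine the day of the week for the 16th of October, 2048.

Friday

Day-of-year of January 29, 2047: 29.
Day-of-year of October 16, 2048: 290.
2047 has 365 days, so 365 − 29 = 336 days remain in 2047.
Total: 336 + 290 = 626 days.
626 mod 7 = 3, so 3 days after Tuesday is Friday.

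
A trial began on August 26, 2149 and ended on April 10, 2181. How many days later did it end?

Day-of-year of August 26, 2149: 238.
Day-of-year of April 10, 2181: 100.
2149 has 365 days, so 365 − 238 = 127 days remain in 2149.
Full years 2150–2180: 23 common + 8 leap = 23×365 + 8×366 = 11323 days.
Total: 127 + 11323 + 100 = 11550 days.

11550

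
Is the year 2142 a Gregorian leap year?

2142 is not a leap year.

No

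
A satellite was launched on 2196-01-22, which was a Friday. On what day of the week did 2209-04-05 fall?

From January 22, 2196 to January 22, 2209: 13 years, of which 3 contain a Feb 29 — 10×365 + 3×366 = 4748 days.
(2200 is not a leap year (divisible by 100 but not 400).)
January 2209: 31 − 22 = 9 days remain.
Then February 2209 (28), March (31): 28 + 31 = 59 days.
April 1–5, 2209: 5 days.
Residual: 73 days.
Total: 4821 days.
4821 mod 7 = 5, so 5 days after Friday is Wednesday.

Wednesday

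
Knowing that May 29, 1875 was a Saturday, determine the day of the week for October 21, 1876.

Day-of-year of May 29, 1875: 149.
Day-of-year of October 21, 1876: 295.
1875 has 365 days, so 365 − 149 = 216 days remain in 1875.
Total: 216 + 295 = 511 days.
511 is a multiple of 7, so October 21, 1876 falls on the same weekday: Saturday.

Saturday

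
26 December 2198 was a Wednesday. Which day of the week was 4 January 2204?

Wednesday

December 26, 2198 → December 26, 2199: 365 days.
December 26, 2199 → December 26, 2200: 365 days (2200 is not a leap year (divisible by 100 but not 400)).
December 26, 2200 → December 26, 2201: 365 days.
December 26, 2201 → December 26, 2202: 365 days.
December 26, 2202 → December 26, 2203: 365 days.
December 2203: 31 − 26 = 5 days remain.
January 1–4, 2204: 4 days.
Residual: 9 days.
Total: 1834 days.
1834 is a multiple of 7, so 4 January 2204 falls on the same weekday: Wednesday.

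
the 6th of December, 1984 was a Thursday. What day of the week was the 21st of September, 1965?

Tuesday

Count forward from the earlier date (September 21, 1965) to the later (December 6, 1984):
Day-of-year of September 21, 1965: 264.
Day-of-year of December 6, 1984: 341.
1965 has 365 days, so 365 − 264 = 101 days remain in 1965.
Full years 1966–1983: 14 common + 4 leap = 14×365 + 4×366 = 6574 days.
Total: 101 + 6574 + 341 = 7016 days.
7016 mod 7 = 2, so 2 days before Thursday is Tuesday.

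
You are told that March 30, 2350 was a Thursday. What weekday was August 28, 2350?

March 2350: 31 − 30 = 1 day remains.
Then April (30), May (31), June (30), July (31): 30 + 31 + 30 + 31 = 122 days.
August 1–28, 2350: 28 days.
Total: 1 + 122 + 28 = 151 days.
151 mod 7 = 4, so 4 days after Thursday is Monday.

Monday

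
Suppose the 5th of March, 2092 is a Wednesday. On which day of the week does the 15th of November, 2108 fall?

Thursday

Day-of-year of March 5, 2092: 65.
Day-of-year of November 15, 2108: 320.
2092 has 366 days, so 366 − 65 = 301 days remain in 2092.
Full years 2093–2107: 13 common + 2 leap = 13×365 + 2×366 = 5477 days.
Total: 301 + 5477 + 320 = 6098 days.
6098 mod 7 = 1, so 1 day after Wednesday is Thursday.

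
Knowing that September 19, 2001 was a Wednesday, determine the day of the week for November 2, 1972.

Count forward from the earlier date (November 2, 1972) to the later (September 19, 2001):
From November 2, 1972 to November 2, 2000: 28 years, of which 7 contain a Feb 29 — 21×365 + 7×366 = 10227 days.
(2000 is a leap year (divisible by 400).)
November 2000: 30 − 2 = 28 days remain.
Then 9 full months totalling 274 days.
September 1–19, 2001: 19 days.
Residual: 321 days.
Total: 10548 days.
10548 mod 7 = 6, so 6 days before Wednesday is Thursday.

Thursday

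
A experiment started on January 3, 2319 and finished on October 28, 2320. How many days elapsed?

664

January 3, 2319 → January 3, 2320: 365 days.
January 2320: 31 − 3 = 28 days remain.
Then February 2320 (29), March (31), April (30), May (31), June (30), July (31), August (31), September (30): 29 + 31 + 30 + 31 + 30 + 31 + 31 + 30 = 243 days.
October 1–28, 2320: 28 days.
Residual: 299 days.
Total: 664 days.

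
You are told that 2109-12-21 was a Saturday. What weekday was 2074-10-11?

Count forward from the earlier date (October 11, 2074) to the later (December 21, 2109):
From October 11, 2074 to October 11, 2109: 35 years, of which 8 contain a Feb 29 — 27×365 + 8×366 = 12783 days.
(2100 is not a leap year (divisible by 100 but not 400).)
October 2109: 31 − 11 = 20 days remain.
Then November (30): 30 days.
December 1–21, 2109: 21 days.
Residual: 71 days.
Total: 12854 days.
12854 mod 7 = 2, so 2 days before Saturday is Thursday.

Thursday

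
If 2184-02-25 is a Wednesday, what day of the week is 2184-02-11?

Wednesday

Count forward from the earlier date (February 11, 2184) to the later (February 25, 2184):
Within February 2184: 25 − 11 = 14 days.
14 is a multiple of 7, so 2184-02-11 falls on the same weekday: Wednesday.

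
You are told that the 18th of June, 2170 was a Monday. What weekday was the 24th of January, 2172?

Friday

Day-of-year of June 18, 2170: 169.
Day-of-year of January 24, 2172: 24.
2170 has 365 days, so 365 − 169 = 196 days remain in 2170.
Full years: 2171: 365. Sum = 365.
Total: 196 + 365 + 24 = 585 days.
585 mod 7 = 4, so 4 days after Monday is Friday.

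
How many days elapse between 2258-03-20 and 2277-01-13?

From March 20, 2258 to March 20, 2276: 18 years, of which 5 contain a Feb 29 — 13×365 + 5×366 = 6575 days.
March 2276: 31 − 20 = 11 days remain.
Then 9 full months totalling 275 days.
January 1–13, 2277: 13 days.
Residual: 299 days.
Total: 6874 days.

6874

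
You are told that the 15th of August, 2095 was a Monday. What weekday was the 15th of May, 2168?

Sunday

From August 15, 2095 to August 15, 2167: 72 years, of which 17 contain a Feb 29 — 55×365 + 17×366 = 26297 days.
(2100 is not a leap year (divisible by 100 but not 400).)
August 2167: 31 − 15 = 16 days remain.
Then September (30), October (31), November (30), December (31), January (31), February 2168 (29), March (31), April (30): 30 + 31 + 30 + 31 + 31 + 29 + 31 + 30 = 243 days.
May 1–15, 2168: 15 days.
Residual: 274 days.
Total: 26571 days.
26571 mod 7 = 6, so 6 days after Monday is Sunday.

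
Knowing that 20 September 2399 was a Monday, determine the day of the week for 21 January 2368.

Sunday

Count forward from the earlier date (January 21, 2368) to the later (September 20, 2399):
Day-of-year of January 21, 2368: 21.
Day-of-year of September 20, 2399: 263.
2368 has 366 days, so 366 − 21 = 345 days remain in 2368.
Full years 2369–2398: 23 common + 7 leap = 23×365 + 7×366 = 10957 days.
Total: 345 + 10957 + 263 = 11565 days.
11565 mod 7 = 1, so 1 day before Monday is Sunday.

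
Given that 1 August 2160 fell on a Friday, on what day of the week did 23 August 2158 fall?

Count forward from the earlier date (August 23, 2158) to the later (August 1, 2160):
August 2158: 31 − 23 = 8 days remain.
Then 23 full months totalling 700 days.
August 1, 2160: 1 day.
Total: 8 + 700 + 1 = 709 days.
709 mod 7 = 2, so 2 days before Friday is Wednesday.

Wednesday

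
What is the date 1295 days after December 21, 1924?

July 8, 1928

Count 1295 days after December 21, 1924:
December 21, 1924 → December 21, 1925: 365 days.
December 21, 1925 → December 21, 1926: 365 days.
December 21, 1926 → December 21, 1927: 365 days.
December 1927: 31 − 21 = 10 days remain.
Then January (31), February 1928 (29), March (31), April (30), May (31), June (30): 31 + 29 + 31 + 30 + 31 + 30 = 182 days.
July 1–8, 1928: 8 days.
Residual: 200 days.
Total: 1295 days.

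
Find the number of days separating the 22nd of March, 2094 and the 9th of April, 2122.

From March 22, 2094 to March 22, 2122: 28 years, of which 6 contain a Feb 29 — 22×365 + 6×366 = 10226 days.
(2100 is not a leap year (divisible by 100 but not 400).)
March 2122: 31 − 22 = 9 days remain.
April 1–9, 2122: 9 days.
Residual: 18 days.
Total: 10244 days.

10244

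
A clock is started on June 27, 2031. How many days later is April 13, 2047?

From June 27, 2031 to June 27, 2046: 15 years, of which 4 contain a Feb 29 — 11×365 + 4×366 = 5479 days.
June 2046: 30 − 27 = 3 days remain.
Then 9 full months totalling 274 days.
April 1–13, 2047: 13 days.
Residual: 290 days.
Total: 5769 days.

5769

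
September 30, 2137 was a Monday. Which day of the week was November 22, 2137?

Friday

September 2137: 30 − 30 = 0 days remain.
Then October (31): 31 days.
November 1–22, 2137: 22 days.
Total: 0 + 31 + 22 = 53 days.
53 mod 7 = 4, so 4 days after Monday is Friday.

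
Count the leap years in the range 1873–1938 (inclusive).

15

Years divisible by 4: 1876, 1880, …, 1936 — 16 in all.
Of these, 1900 is divisible by 100 but not 400, so not leap.
Leap years: 16 − 1 = 15.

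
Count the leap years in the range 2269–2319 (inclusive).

11

Years divisible by 4 in [2269, 2319]: 2272, 2276, 2280, 2284, 2288, 2292, 2296, 2300, 2304, 2308, 2312, 2316.
Of these, 2300 is divisible by 100 but not 400, so not leap.
Leap years: 12 − 1 = 11.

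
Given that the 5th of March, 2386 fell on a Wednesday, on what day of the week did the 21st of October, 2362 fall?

Sunday

Count forward from the earlier date (October 21, 2362) to the later (March 5, 2386):
Day-of-year of October 21, 2362: 294.
Day-of-year of March 5, 2386: 64.
2362 has 365 days, so 365 − 294 = 71 days remain in 2362.
Full years 2363–2385: 17 common + 6 leap = 17×365 + 6×366 = 8401 days.
Total: 71 + 8401 + 64 = 8536 days.
8536 mod 7 = 3, so 3 days before Wednesday is Sunday.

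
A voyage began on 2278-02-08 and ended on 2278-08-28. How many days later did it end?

February 2278: 28 − 8 = 20 days remain (2278 is not a leap year, so February has 28 days).
Then March (31), April (30), May (31), June (30), July (31): 31 + 30 + 31 + 30 + 31 = 153 days.
August 1–28, 2278: 28 days.
Total: 20 + 153 + 28 = 201 days.

201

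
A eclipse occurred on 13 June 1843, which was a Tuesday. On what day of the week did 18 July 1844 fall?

Thursday

June 13, 1843 → June 13, 1844: 366 days (1844 is a leap year).
June 1844: 30 − 13 = 17 days remain.
July 1–18, 1844: 18 days.
Residual: 35 days.
Total: 401 days.
401 mod 7 = 2, so 2 days after Tuesday is Thursday.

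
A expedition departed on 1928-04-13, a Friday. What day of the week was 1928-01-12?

Thursday

Count forward from the earlier date (January 12, 1928) to the later (April 13, 1928):
January 1928: 31 − 12 = 19 days remain.
Then February 1928 (29), March (31): 29 + 31 = 60 days.
April 1–13, 1928: 13 days.
Total: 19 + 60 + 13 = 92 days.
92 mod 7 = 1, so 1 day before Friday is Thursday.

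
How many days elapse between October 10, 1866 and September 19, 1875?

From October 10, 1866 to October 10, 1874: 8 years, of which 2 contain a Feb 29 — 6×365 + 2×366 = 2922 days.
October 1874: 31 − 10 = 21 days remain.
Then 10 full months totalling 304 days.
September 1–19, 1875: 19 days.
Residual: 344 days.
Total: 3266 days.

3266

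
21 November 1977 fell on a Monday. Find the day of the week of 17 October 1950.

Count forward from the earlier date (October 17, 1950) to the later (November 21, 1977):
From October 17, 1950 to October 17, 1977: 27 years, of which 7 contain a Feb 29 — 20×365 + 7×366 = 9862 days.
October 1977: 31 − 17 = 14 days remain.
November 1–21, 1977: 21 days.
Residual: 35 days.
Total: 9897 days.
9897 mod 7 = 6, so 6 days before Monday is Tuesday.

Tuesday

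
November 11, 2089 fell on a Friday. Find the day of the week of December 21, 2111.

Monday

Day-of-year of November 11, 2089: 315.
Day-of-year of December 21, 2111: 355.
2089 has 365 days, so 365 − 315 = 50 days remain in 2089.
Full years 2090–2110: 17 common + 4 leap = 17×365 + 4×366 = 7669 days.
Total: 50 + 7669 + 355 = 8074 days.
8074 mod 7 = 3, so 3 days after Friday is Monday.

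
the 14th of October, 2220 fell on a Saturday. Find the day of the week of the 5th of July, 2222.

Friday

Day-of-year of October 14, 2220: 288.
Day-of-year of July 5, 2222: 186.
2220 has 366 days, so 366 − 288 = 78 days remain in 2220.
Full years: 2221: 365. Sum = 365.
Total: 78 + 365 + 186 = 629 days.
629 mod 7 = 6, so 6 days after Saturday is Friday.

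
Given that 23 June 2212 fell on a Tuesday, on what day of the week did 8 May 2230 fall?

From June 23, 2212 to June 23, 2229: 17 years, of which 4 contain a Feb 29 — 13×365 + 4×366 = 6209 days.
June 2229: 30 − 23 = 7 days remain.
Then 10 full months totalling 304 days.
May 1–8, 2230: 8 days.
Residual: 319 days.
Total: 6528 days.
6528 mod 7 = 4, so 4 days after Tuesday is Saturday.

Saturday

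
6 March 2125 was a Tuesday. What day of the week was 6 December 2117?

Monday

Count forward from the earlier date (December 6, 2117) to the later (March 6, 2125):
Day-of-year of December 6, 2117: 340.
Day-of-year of March 6, 2125: 65.
2117 has 365 days, so 365 − 340 = 25 days remain in 2117.
Full years 2118–2124: 5 common + 2 leap = 5×365 + 2×366 = 2557 days.
Total: 25 + 2557 + 65 = 2647 days.
2647 mod 7 = 1, so 1 day before Tuesday is Monday.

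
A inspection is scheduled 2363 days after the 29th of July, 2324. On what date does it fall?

the 17th of January, 2331

Count 2363 days after July 29, 2324:
July 29, 2324 → July 29, 2325: 365 days.
July 29, 2325 → July 29, 2326: 365 days.
July 29, 2326 → July 29, 2327: 365 days.
July 29, 2327 → July 29, 2328: 366 days (2328 is a leap year).
July 29, 2328 → July 29, 2329: 365 days.
July 29, 2329 → July 29, 2330: 365 days.
July 2330: 31 − 29 = 2 days remain.
Then August (31), September (30), October (31), November (30), December (31): 31 + 30 + 31 + 30 + 31 = 153 days.
January 1–17, 2331: 17 days.
Residual: 172 days.
Total: 2363 days.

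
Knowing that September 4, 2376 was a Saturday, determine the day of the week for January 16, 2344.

Sunday

Count forward from the earlier date (January 16, 2344) to the later (September 4, 2376):
From January 16, 2344 to January 16, 2376: 32 years, of which 8 contain a Feb 29 — 24×365 + 8×366 = 11688 days.
January 2376: 31 − 16 = 15 days remain.
Then February 2376 (29), March (31), April (30), May (31), June (30), July (31), August (31): 29 + 31 + 30 + 31 + 30 + 31 + 31 = 213 days.
September 1–4, 2376: 4 days.
Residual: 232 days.
Total: 11920 days.
11920 mod 7 = 6, so 6 days before Saturday is Sunday.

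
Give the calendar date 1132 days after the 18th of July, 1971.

the 23rd of August, 1974

Count 1132 days after July 18, 1971:
Day-of-year of July 18, 1971: 199.
Day-of-year of August 23, 1974: 235.
1971 has 365 days, so 365 − 199 = 166 days remain in 1971.
Full years: 1972: 366; 1973: 365. Sum = 731.
Total: 166 + 731 + 235 = 1132 days.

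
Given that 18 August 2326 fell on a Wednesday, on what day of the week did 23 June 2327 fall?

Thursday

August 2326: 31 − 18 = 13 days remain.
Then 9 full months totalling 273 days.
June 1–23, 2327: 23 days.
Residual: 309 days.
Total: 309 days.
309 mod 7 = 1, so 1 day after Wednesday is Thursday.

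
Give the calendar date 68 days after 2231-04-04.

2231-06-11

Count 68 days after April 4, 2231:
April 2231: 30 − 4 = 26 days remain.
Then May (31): 31 days.
June 1–11, 2231: 11 days.
Total: 26 + 31 + 11 = 68 days.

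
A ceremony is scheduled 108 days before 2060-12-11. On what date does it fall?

2060-08-25

Count 108 days before December 11, 2060:
August 2060: 31 − 25 = 6 days remain.
Then September (30), October (31), November (30): 30 + 31 + 30 = 91 days.
December 1–11, 2060: 11 days.
Total: 6 + 91 + 11 = 108 days.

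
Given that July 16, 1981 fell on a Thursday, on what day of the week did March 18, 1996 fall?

From July 16, 1981 to July 16, 1995: 14 years, of which 3 contain a Feb 29 — 11×365 + 3×366 = 5113 days.
July 1995: 31 − 16 = 15 days remain.
Then August (31), September (30), October (31), November (30), December (31), January (31), February 1996 (29): 31 + 30 + 31 + 30 + 31 + 31 + 29 = 213 days.
March 1–18, 1996: 18 days.
Residual: 246 days.
Total: 5359 days.
5359 mod 7 = 4, so 4 days after Thursday is Monday.

Monday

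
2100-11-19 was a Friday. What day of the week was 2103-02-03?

Day-of-year of November 19, 2100: 323.
Day-of-year of February 3, 2103: 34.
2100 has 365 days, so 365 − 323 = 42 days remain in 2100.
Full years: 2101: 365; 2102: 365. Sum = 730.
Total: 42 + 730 + 34 = 806 days.
806 mod 7 = 1, so 1 day after Friday is Saturday.

Saturday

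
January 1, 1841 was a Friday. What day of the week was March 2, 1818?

Count forward from the earlier date (March 2, 1818) to the later (January 1, 1841):
Day-of-year of March 2, 1818: 61.
Day-of-year of January 1, 1841: 1.
1818 has 365 days, so 365 − 61 = 304 days remain in 1818.
Full years 1819–1840: 16 common + 6 leap = 16×365 + 6×366 = 8036 days.
Total: 304 + 8036 + 1 = 8341 days.
8341 mod 7 = 4, so 4 days before Friday is Monday.

Monday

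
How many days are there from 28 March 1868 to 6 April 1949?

Day-of-year of March 28, 1868: 88.
Day-of-year of April 6, 1949: 96.
1868 has 366 days, so 366 − 88 = 278 days remain in 1868.
Full years 1869–1948: 61 common + 19 leap = 61×365 + 19×366 = 29219 days.
Total: 278 + 29219 + 96 = 29593 days.

29593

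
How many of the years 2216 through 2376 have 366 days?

Years divisible by 4: 2216, 2220, …, 2376 — 41 in all.
Of these, 2300 is divisible by 100 but not 400, so not leap.
Leap years: 41 − 1 = 40.

40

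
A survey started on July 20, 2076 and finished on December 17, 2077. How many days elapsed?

515

July 20, 2076 → July 20, 2077: 365 days.
July 2077: 31 − 20 = 11 days remain.
Then August (31), September (30), October (31), November (30): 31 + 30 + 31 + 30 = 122 days.
December 1–17, 2077: 17 days.
Residual: 150 days.
Total: 515 days.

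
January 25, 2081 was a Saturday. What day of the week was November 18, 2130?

Day-of-year of January 25, 2081: 25.
Day-of-year of November 18, 2130: 322.
2081 has 365 days, so 365 − 25 = 340 days remain in 2081.
Full years 2082–2129: 37 common + 11 leap = 37×365 + 11×366 = 17531 days.
Total: 340 + 17531 + 322 = 18193 days.
18193 is a multiple of 7, so November 18, 2130 falls on the same weekday: Saturday.

Saturday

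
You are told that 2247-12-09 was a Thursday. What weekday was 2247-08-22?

Count forward from the earlier date (August 22, 2247) to the later (December 9, 2247):
August 2247: 31 − 22 = 9 days remain.
Then September (30), October (31), November (30): 30 + 31 + 30 = 91 days.
December 1–9, 2247: 9 days.
Total: 9 + 91 + 9 = 109 days.
109 mod 7 = 4, so 4 days before Thursday is Sunday.

Sunday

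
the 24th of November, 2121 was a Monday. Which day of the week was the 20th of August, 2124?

Day-of-year of November 24, 2121: 328.
Day-of-year of August 20, 2124: 233.
2121 has 365 days, so 365 − 328 = 37 days remain in 2121.
Full years: 2122: 365; 2123: 365. Sum = 730.
Total: 37 + 730 + 233 = 1000 days.
1000 mod 7 = 6, so 6 days after Monday is Sunday.

Sunday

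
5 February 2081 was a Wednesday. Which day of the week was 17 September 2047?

Count forward from the earlier date (September 17, 2047) to the later (February 5, 2081):
Day-of-year of September 17, 2047: 260.
Day-of-year of February 5, 2081: 36.
2047 has 365 days, so 365 − 260 = 105 days remain in 2047.
Full years 2048–2080: 24 common + 9 leap = 24×365 + 9×366 = 12054 days.
Total: 105 + 12054 + 36 = 12195 days.
12195 mod 7 = 1, so 1 day before Wednesday is Tuesday.

Tuesday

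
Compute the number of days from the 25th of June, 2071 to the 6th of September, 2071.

73

June 2071: 30 − 25 = 5 days remain.
Then July (31), August (31): 31 + 31 = 62 days.
September 1–6, 2071: 6 days.
Total: 5 + 62 + 6 = 73 days.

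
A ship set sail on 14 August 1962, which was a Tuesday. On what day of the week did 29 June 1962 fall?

Count forward from the earlier date (June 29, 1962) to the later (August 14, 1962):
June 1962: 30 − 29 = 1 day remains.
Then July (31): 31 days.
August 1–14, 1962: 14 days.
Total: 1 + 31 + 14 = 46 days.
46 mod 7 = 4, so 4 days before Tuesday is Friday.

Friday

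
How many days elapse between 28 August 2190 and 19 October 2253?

Day-of-year of August 28, 2190: 240.
Day-of-year of October 19, 2253: 292.
2190 has 365 days, so 365 − 240 = 125 days remain in 2190.
Full years 2191–2252: 47 common + 15 leap = 47×365 + 15×366 = 22645 days.
Total: 125 + 22645 + 292 = 23062 days.

23062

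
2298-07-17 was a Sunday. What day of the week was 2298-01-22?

Count forward from the earlier date (January 22, 2298) to the later (July 17, 2298):
January 2298: 31 − 22 = 9 days remain.
Then February 2298 (28), March (31), April (30), May (31), June (30): 28 + 31 + 30 + 31 + 30 = 150 days.
July 1–17, 2298: 17 days.
Total: 9 + 150 + 17 = 176 days.
176 mod 7 = 1, so 1 day before Sunday is Saturday.

Saturday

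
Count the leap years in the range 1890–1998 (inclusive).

26

Years divisible by 4: 1892, 1896, …, 1996 — 27 in all.
Of these, 1900 is divisible by 100 but not 400, so not leap.
Leap years: 27 − 1 = 26.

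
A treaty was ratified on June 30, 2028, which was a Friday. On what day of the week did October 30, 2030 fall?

June 30, 2028 → June 30, 2029: 365 days.
June 30, 2029 → June 30, 2030: 365 days.
June 2030: 30 − 30 = 0 days remain.
Then July (31), August (31), September (30): 31 + 31 + 30 = 92 days.
October 1–30, 2030: 30 days.
Residual: 122 days.
Total: 852 days.
852 mod 7 = 5, so 5 days after Friday is Wednesday.

Wednesday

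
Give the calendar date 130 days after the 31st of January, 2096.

the 9th of June, 2096

Count 130 days after January 31, 2096:
January 2096: 31 − 31 = 0 days remain.
Then February 2096 (29), March (31), April (30), May (31): 29 + 31 + 30 + 31 = 121 days.
June 1–9, 2096: 9 days.
Total: 0 + 121 + 9 = 130 days.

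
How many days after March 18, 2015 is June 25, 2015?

March 2015: 31 − 18 = 13 days remain.
Then April (30), May (31): 30 + 31 = 61 days.
June 1–25, 2015: 25 days.
Total: 13 + 61 + 25 = 99 days.

99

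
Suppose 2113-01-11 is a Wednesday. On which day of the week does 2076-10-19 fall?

Monday

Count forward from the earlier date (October 19, 2076) to the later (January 11, 2113):
From October 19, 2076 to October 19, 2112: 36 years, of which 8 contain a Feb 29 — 28×365 + 8×366 = 13148 days.
(2100 is not a leap year (divisible by 100 but not 400).)
October 2112: 31 − 19 = 12 days remain.
Then November (30), December (31): 30 + 31 = 61 days.
January 1–11, 2113: 11 days.
Residual: 84 days.
Total: 13232 days.
13232 mod 7 = 2, so 2 days before Wednesday is Monday.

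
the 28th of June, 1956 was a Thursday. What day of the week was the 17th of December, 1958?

Wednesday

Day-of-year of June 28, 1956: 180.
Day-of-year of December 17, 1958: 351.
1956 has 366 days, so 366 − 180 = 186 days remain in 1956.
Full years: 1957: 365. Sum = 365.
Total: 186 + 365 + 351 = 902 days.
902 mod 7 = 6, so 6 days after Thursday is Wednesday.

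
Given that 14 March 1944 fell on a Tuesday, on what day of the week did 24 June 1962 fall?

Sunday

Day-of-year of March 14, 1944: 74.
Day-of-year of June 24, 1962: 175.
1944 has 366 days, so 366 − 74 = 292 days remain in 1944.
Full years 1945–1961: 13 common + 4 leap = 13×365 + 4×366 = 6209 days.
Total: 292 + 6209 + 175 = 6676 days.
6676 mod 7 = 5, so 5 days after Tuesday is Sunday.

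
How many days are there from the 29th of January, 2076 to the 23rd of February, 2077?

391

Day-of-year of January 29, 2076: 29.
Day-of-year of February 23, 2077: 54.
2076 has 366 days, so 366 − 29 = 337 days remain in 2076.
Total: 337 + 54 = 391 days.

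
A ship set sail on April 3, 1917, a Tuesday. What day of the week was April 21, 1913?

Count forward from the earlier date (April 21, 1913) to the later (April 3, 1917):
Day-of-year of April 21, 1913: 111.
Day-of-year of April 3, 1917: 93.
1913 has 365 days, so 365 − 111 = 254 days remain in 1913.
Full years: 1914: 365; 1915: 365; 1916: 366. Sum = 1096.
Total: 254 + 1096 + 93 = 1443 days.
1443 mod 7 = 1, so 1 day before Tuesday is Monday.

Monday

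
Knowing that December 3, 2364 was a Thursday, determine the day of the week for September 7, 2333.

Thursday

Count forward from the earlier date (September 7, 2333) to the later (December 3, 2364):
From September 7, 2333 to September 7, 2364: 31 years, of which 8 contain a Feb 29 — 23×365 + 8×366 = 11323 days.
September 2364: 30 − 7 = 23 days remain.
Then October (31), November (30): 31 + 30 = 61 days.
December 1–3, 2364: 3 days.
Residual: 87 days.
Total: 11410 days.
11410 is a multiple of 7, so September 7, 2333 falls on the same weekday: Thursday.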